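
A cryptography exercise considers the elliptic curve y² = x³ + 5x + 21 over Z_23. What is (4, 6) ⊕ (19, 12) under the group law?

(2, 4)

(4, 6) + (19, 12). λ = (12 - 6)/(19 - 4) ≡ 6/15 mod 23. 15⁻¹ ≡ 20 (mod 23), so λ ≡ 5.
  x = λ² - 4 - 19 = 25 - 23 ≡ 2; y = λ·(4 - 2) - 6 ≡ 4. → (2, 4)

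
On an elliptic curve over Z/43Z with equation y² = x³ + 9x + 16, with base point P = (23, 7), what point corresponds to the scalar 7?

Repeated addition: build up to 7P.
2P: tangent at (23, 7): λ = (3·23² + 9)/(2·7) ≡ 5/14. 14⁻¹ ≡ 40 (mod 43), so λ ≡ 5·40 ≡ 28.
  x = λ² - 23 - 23 = 784 - 46 ≡ 7; y = λ·(23 - 7) - 7 ≡ 11. → (7, 11)
3P: (7, 11) + (23, 7). λ = (7 - 11)/(23 - 7) ≡ 39/16 mod 43. 16⁻¹ ≡ 35 (mod 43), so λ ≡ 32.
  x = λ² - 7 - 23 = 1024 - 30 ≡ 5; y = λ·(7 - 5) - 11 ≡ 10. → (5, 10)
4P: (5, 10) + (23, 7). λ = (7 - 10)/(23 - 5) ≡ 40/18 mod 43. 18⁻¹ ≡ 12 (mod 43) since 18·12 = 216 ≡ 1, so λ ≡ 7.
  x = λ² - 5 - 23 = 49 - 28 ≡ 21; y = λ·(5 - 21) - 10 ≡ 7. → (21, 7)
5P: (21, 7) + (23, 7). λ = (7 - 7)/(23 - 21) ≡ 0/2 mod 43. 2⁻¹ ≡ 22 (mod 43) since 2·22 = 44 ≡ 1, so λ ≡ 0.
  x = λ² - 21 - 23 = 0 - 44 ≡ 42; y = λ·(21 - 42) - 7 ≡ 36. → (42, 36)
6P: (42, 36) + (23, 7). λ = (7 - 36)/(23 - 42) ≡ 14/24 mod 43. 24⁻¹ ≡ 9 (mod 43), so λ ≡ 40.
  x = λ² - 42 - 23 = 1600 - 65 ≡ 30; y = λ·(42 - 30) - 36 ≡ 14. → (30, 14)
7P: (30, 14) + (23, 7). λ = (7 - 14)/(23 - 30) ≡ 36/36 mod 43. 36⁻¹ ≡ 6 (mod 43), so λ ≡ 1.
  x = λ² - 30 - 23 = 1 - 53 ≡ 34; y = λ·(30 - 34) - 14 ≡ 25. → (34, 25)

(34, 25)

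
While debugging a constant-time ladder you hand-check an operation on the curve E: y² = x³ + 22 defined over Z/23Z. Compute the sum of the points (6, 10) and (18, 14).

(17, 17)

(6, 10) + (18, 14). λ = (14 - 10)/(18 - 6) ≡ 4/12 mod 23. 12⁻¹ ≡ 2 (mod 23) since 12·2 = 24 ≡ 1, so λ ≡ 8.
  x = λ² - 6 - 18 = 64 - 24 ≡ 17; y = λ·(6 - 17) - 10 ≡ 17. → (17, 17)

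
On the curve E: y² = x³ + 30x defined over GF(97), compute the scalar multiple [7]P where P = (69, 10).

Repeated addition: build up to 7P.
2P: tangent at (69, 10): λ = (3·69² + 30)/(2·10) ≡ 54/20. 20⁻¹ ≡ 34 (mod 97) since 20·34 = 680 ≡ 1, so λ ≡ 54·34 ≡ 90.
  x = λ² - 69 - 69 = 8100 - 138 ≡ 8; y = λ·(69 - 8) - 10 ≡ 48. → (8, 48)
3P: (8, 48) + (69, 10). λ = (10 - 48)/(69 - 8) ≡ 59/61 mod 97. 61⁻¹ ≡ 35 (mod 97) since 61·35 = 2135 ≡ 1, so λ ≡ 28.
  x = λ² - 8 - 69 = 784 - 77 ≡ 28; y = λ·(8 - 28) - 48 ≡ 71. → (28, 71)
4P: (28, 71) + (69, 10). λ = (10 - 71)/(69 - 28) ≡ 36/41 mod 97. 41⁻¹ ≡ 71 (mod 97) since 41·71 = 2911 ≡ 1, so λ ≡ 34.
  x = λ² - 28 - 69 = 1156 - 97 ≡ 89; y = λ·(28 - 89) - 71 ≡ 86. → (89, 86)
5P: (89, 86) + (69, 10). λ = (10 - 86)/(69 - 89) ≡ 21/77 mod 97. 77⁻¹ ≡ 63 (mod 97), so λ ≡ 62.
  x = λ² - 89 - 69 = 3844 - 158 ≡ 0; y = λ·(89 - 0) - 86 ≡ 0. → (0, 0)
6P: (0, 0) + (69, 10). λ = (10 - 0)/(69 - 0) ≡ 10/69 mod 97. 69⁻¹ ≡ 45 (mod 97), so λ ≡ 62.
  x = λ² - 0 - 69 = 3844 - 69 ≡ 89; y = λ·(0 - 89) - 0 ≡ 11. → (89, 11)
7P: (89, 11) + (69, 10). λ = (10 - 11)/(69 - 89) ≡ 96/77 mod 97. 77⁻¹ ≡ 63 (mod 97) since 77·63 = 4851 ≡ 1, so λ ≡ 34.
  x = λ² - 89 - 69 = 1156 - 158 ≡ 28; y = λ·(89 - 28) - 11 ≡ 26. → (28, 26)

(28, 26)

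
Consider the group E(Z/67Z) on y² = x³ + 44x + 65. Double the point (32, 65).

tangent at (32, 65): λ = (3·32² + 44)/(2·65) ≡ 34/63. 63⁻¹ ≡ 50 (mod 67) since 63·50 = 3150 ≡ 1, so λ ≡ 34·50 ≡ 25.
  x = λ² - 32 - 32 = 625 - 64 ≡ 25; y = λ·(32 - 25) - 65 ≡ 43. → (25, 43)

(25, 43)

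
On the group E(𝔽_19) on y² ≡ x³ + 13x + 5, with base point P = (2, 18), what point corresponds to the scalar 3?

(17, 3)

Repeated addition: build up to 3P.
2P: tangent at (2, 18): λ = (3·2² + 13)/(2·18) ≡ 6/17. 17⁻¹ ≡ 9 (mod 19), so λ ≡ 6·9 ≡ 16.
  x = λ² - 2 - 2 = 256 - 4 ≡ 5; y = λ·(2 - 5) - 18 ≡ 10. → (5, 10)
3P: (5, 10) + (2, 18). λ = (18 - 10)/(2 - 5) ≡ 8/16 mod 19. 16⁻¹ ≡ 6 (mod 19) since 16·6 = 96 ≡ 1, so λ ≡ 10.
  x = λ² - 5 - 2 = 100 - 7 ≡ 17; y = λ·(5 - 17) - 10 ≡ 3. → (17, 3)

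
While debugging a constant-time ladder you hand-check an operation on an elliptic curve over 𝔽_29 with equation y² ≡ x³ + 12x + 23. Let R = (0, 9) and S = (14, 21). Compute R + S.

(11, 23)

(0, 9) + (14, 21). λ = (21 - 9)/(14 - 0) ≡ 12/14 mod 29. 14⁻¹ ≡ 27 (mod 29), so λ ≡ 5.
  x = λ² - 0 - 14 = 25 - 14 ≡ 11; y = λ·(0 - 11) - 9 ≡ 23. → (11, 23)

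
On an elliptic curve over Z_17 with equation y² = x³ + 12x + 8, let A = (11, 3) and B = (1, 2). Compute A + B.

(11, 3) + (1, 2). λ = (2 - 3)/(1 - 11) ≡ 16/7 mod 17. 7⁻¹ ≡ 5 (mod 17), so λ ≡ 12.
  x = λ² - 11 - 1 = 144 - 12 ≡ 13; y = λ·(11 - 13) - 3 ≡ 7. → (13, 7)

(13, 7)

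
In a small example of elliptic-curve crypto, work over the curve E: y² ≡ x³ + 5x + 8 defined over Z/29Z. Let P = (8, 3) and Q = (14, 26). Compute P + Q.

(8, 3) + (14, 26). λ = (26 - 3)/(14 - 8) ≡ 23/6 mod 29. 6⁻¹ ≡ 5 (mod 29) since 6·5 = 30 ≡ 1, so λ ≡ 28.
  x = λ² - 8 - 14 = 784 - 22 ≡ 8; y = λ·(8 - 8) - 3 ≡ 26. → (8, 26)

(8, 26)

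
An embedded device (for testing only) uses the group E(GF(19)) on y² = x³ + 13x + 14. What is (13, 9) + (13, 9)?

tangent at (13, 9): λ = (3·13² + 13)/(2·9) ≡ 7/18. 18⁻¹ ≡ 18 (mod 19) since 18·18 = 324 ≡ 1, so λ ≡ 7·18 ≡ 12.
  x = λ² - 13 - 13 = 144 - 26 ≡ 4; y = λ·(13 - 4) - 9 ≡ 4. → (4, 4)

(4, 4)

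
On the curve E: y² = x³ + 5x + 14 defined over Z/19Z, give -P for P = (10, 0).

-(10, 0) = (10, -0 mod 19) = (10, 0).

(10, 0)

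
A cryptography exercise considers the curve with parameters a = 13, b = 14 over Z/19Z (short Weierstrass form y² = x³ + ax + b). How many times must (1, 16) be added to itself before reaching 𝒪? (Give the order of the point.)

8

2P: tangent at (1, 16): λ = (3·1² + 13)/(2·16) ≡ 16/13. 13⁻¹ ≡ 3 (mod 19), so λ ≡ 16·3 ≡ 10.
  x = λ² - 1 - 1 = 100 - 2 ≡ 3; y = λ·(1 - 3) - 16 ≡ 2. → (3, 2)
3P: (3, 2) + (1, 16). λ = (16 - 2)/(1 - 3) ≡ 14/17 mod 19. 17⁻¹ ≡ 9 (mod 19), so λ ≡ 12.
  x = λ² - 3 - 1 = 144 - 4 ≡ 7; y = λ·(3 - 7) - 2 ≡ 7. → (7, 7)
4P: (7, 7) + (1, 16). λ = (16 - 7)/(1 - 7) ≡ 9/13 mod 19. 13⁻¹ ≡ 3 (mod 19), so λ ≡ 8.
  x = λ² - 7 - 1 = 64 - 8 ≡ 18; y = λ·(7 - 18) - 7 ≡ 0. → (18, 0)
5P: (18, 0) + (1, 16). λ = (16 - 0)/(1 - 18) ≡ 16/2 mod 19. 2⁻¹ ≡ 10 (mod 19), so λ ≡ 8.
  x = λ² - 18 - 1 = 64 - 19 ≡ 7; y = λ·(18 - 7) - 0 ≡ 12. → (7, 12)
6P: (7, 12) + (1, 16). λ = (16 - 12)/(1 - 7) ≡ 4/13 mod 19. 13⁻¹ ≡ 3 (mod 19) since 13·3 = 39 ≡ 1, so λ ≡ 12.
  x = λ² - 7 - 1 = 144 - 8 ≡ 3; y = λ·(7 - 3) - 12 ≡ 17. → (3, 17)
7P: (3, 17) + (1, 16). λ = (16 - 17)/(1 - 3) ≡ 18/17 mod 19. 17⁻¹ ≡ 9 (mod 19), so λ ≡ 10.
  x = λ² - 3 - 1 = 100 - 4 ≡ 1; y = λ·(3 - 1) - 17 ≡ 3. → (1, 3)
8P: (1, 3) + (1, 16): same x and y₁ ≡ -y₂, so the sum is 𝒪.
8P = 𝒪, so the order is 8.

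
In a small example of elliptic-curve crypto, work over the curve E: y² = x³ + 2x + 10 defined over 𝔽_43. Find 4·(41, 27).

Write Q = (41, 27).
Repeated addition: build up to 4Q.
2Q: tangent at (41, 27): λ = (3·41² + 2)/(2·27) ≡ 14/11. 11⁻¹ ≡ 4 (mod 43), so λ ≡ 14·4 ≡ 13.
  x = λ² - 41 - 41 = 169 - 82 ≡ 1; y = λ·(41 - 1) - 27 ≡ 20. → (1, 20)
3Q: (1, 20) + (41, 27). λ = (27 - 20)/(41 - 1) ≡ 7/40 mod 43. 40⁻¹ ≡ 14 (mod 43) since 40·14 = 560 ≡ 1, so λ ≡ 12.
  x = λ² - 1 - 41 = 144 - 42 ≡ 16; y = λ·(1 - 16) - 20 ≡ 15. → (16, 15)
4Q: (16, 15) + (41, 27). λ = (27 - 15)/(41 - 16) ≡ 12/25 mod 43. 25⁻¹ ≡ 31 (mod 43), so λ ≡ 28.
  x = λ² - 16 - 41 = 784 - 57 ≡ 39; y = λ·(16 - 39) - 15 ≡ 29. → (39, 29)

(39, 29)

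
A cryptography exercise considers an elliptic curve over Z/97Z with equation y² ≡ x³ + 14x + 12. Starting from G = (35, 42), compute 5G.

(57, 32)

Repeated addition: build up to 5G.
2G: tangent at (35, 42): λ = (3·35² + 14)/(2·42) ≡ 3/84. 84⁻¹ ≡ 82 (mod 97) since 84·82 = 6888 ≡ 1, so λ ≡ 3·82 ≡ 52.
  x = λ² - 35 - 35 = 2704 - 70 ≡ 15; y = λ·(35 - 15) - 42 ≡ 28. → (15, 28)
3G: (15, 28) + (35, 42). λ = (42 - 28)/(35 - 15) ≡ 14/20 mod 97. 20⁻¹ ≡ 34 (mod 97), so λ ≡ 88.
  x = λ² - 15 - 35 = 7744 - 50 ≡ 31; y = λ·(15 - 31) - 28 ≡ 19. → (31, 19)
4G: (31, 19) + (35, 42). λ = (42 - 19)/(35 - 31) ≡ 23/4 mod 97. 4⁻¹ ≡ 73 (mod 97) since 4·73 = 292 ≡ 1, so λ ≡ 30.
  x = λ² - 31 - 35 = 900 - 66 ≡ 58; y = λ·(31 - 58) - 19 ≡ 44. → (58, 44)
5G: (58, 44) + (35, 42). λ = (42 - 44)/(35 - 58) ≡ 95/74 mod 97. 74⁻¹ ≡ 59 (mod 97) since 74·59 = 4366 ≡ 1, so λ ≡ 76.
  x = λ² - 58 - 35 = 5776 - 93 ≡ 57; y = λ·(58 - 57) - 44 ≡ 32. → (57, 32)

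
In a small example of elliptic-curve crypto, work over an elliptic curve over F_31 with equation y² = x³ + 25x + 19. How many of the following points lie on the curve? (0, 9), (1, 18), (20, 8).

(0, 9): 9² ≡ 19, rhs ≡ 19 → on.
(1, 18): 18² ≡ 14, rhs ≡ 14 → on.
(20, 8): 8² ≡ 2, rhs ≡ 25 → off.

2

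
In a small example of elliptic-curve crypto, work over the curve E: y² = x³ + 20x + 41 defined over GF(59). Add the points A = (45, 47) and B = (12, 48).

(37, 35)

(45, 47) + (12, 48). λ = (48 - 47)/(12 - 45) ≡ 1/26 mod 59. 26⁻¹ ≡ 25 (mod 59), so λ ≡ 25.
  x = λ² - 45 - 12 = 625 - 57 ≡ 37; y = λ·(45 - 37) - 47 ≡ 35. → (37, 35)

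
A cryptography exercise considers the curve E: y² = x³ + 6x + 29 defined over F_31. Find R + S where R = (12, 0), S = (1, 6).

(6, 8)

(12, 0) + (1, 6). λ = (6 - 0)/(1 - 12) ≡ 6/20 mod 31. 20⁻¹ ≡ 14 (mod 31) since 20·14 = 280 ≡ 1, so λ ≡ 22.
  x = λ² - 12 - 1 = 484 - 13 ≡ 6; y = λ·(12 - 6) - 0 ≡ 8. → (6, 8)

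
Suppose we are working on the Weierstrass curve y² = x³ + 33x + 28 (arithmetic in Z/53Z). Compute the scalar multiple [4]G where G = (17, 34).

(22, 22)

Repeated addition: build up to 4G.
2G: tangent at (17, 34): λ = (3·17² + 33)/(2·34) ≡ 52/15. 15⁻¹ ≡ 46 (mod 53) since 15·46 = 690 ≡ 1, so λ ≡ 52·46 ≡ 7.
  x = λ² - 17 - 17 = 49 - 34 ≡ 15; y = λ·(17 - 15) - 34 ≡ 33. → (15, 33)
3G: (15, 33) + (17, 34). λ = (34 - 33)/(17 - 15) ≡ 1/2 mod 53. 2⁻¹ ≡ 27 (mod 53) since 2·27 = 54 ≡ 1, so λ ≡ 27.
  x = λ² - 15 - 17 = 729 - 32 ≡ 8; y = λ·(15 - 8) - 33 ≡ 50. → (8, 50)
4G: (8, 50) + (17, 34). λ = (34 - 50)/(17 - 8) ≡ 37/9 mod 53. 9⁻¹ ≡ 6 (mod 53) since 9·6 = 54 ≡ 1, so λ ≡ 10.
  x = λ² - 8 - 17 = 100 - 25 ≡ 22; y = λ·(8 - 22) - 50 ≡ 22. → (22, 22)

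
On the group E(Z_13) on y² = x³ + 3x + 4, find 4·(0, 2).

Write G = (0, 2).
Repeated addition: build up to 4G.
2G: tangent at (0, 2): λ = (3·0² + 3)/(2·2) ≡ 3/4. 4⁻¹ ≡ 10 (mod 13) since 4·10 = 40 ≡ 1, so λ ≡ 3·10 ≡ 4.
  x = λ² - 0 - 0 = 16 - 0 ≡ 3; y = λ·(0 - 3) - 2 ≡ 12. → (3, 12)
3G: (3, 12) + (0, 2). λ = (2 - 12)/(0 - 3) ≡ 3/10 mod 13. 10⁻¹ ≡ 4 (mod 13) since 10·4 = 40 ≡ 1, so λ ≡ 12.
  x = λ² - 3 - 0 = 144 - 3 ≡ 11; y = λ·(3 - 11) - 12 ≡ 9. → (11, 9)
4G: (11, 9) + (0, 2). λ = (2 - 9)/(0 - 11) ≡ 6/2 mod 13. 2⁻¹ ≡ 7 (mod 13), so λ ≡ 3.
  x = λ² - 11 - 0 = 9 - 11 ≡ 11; y = λ·(11 - 11) - 9 ≡ 4. → (11, 4)

(11, 4)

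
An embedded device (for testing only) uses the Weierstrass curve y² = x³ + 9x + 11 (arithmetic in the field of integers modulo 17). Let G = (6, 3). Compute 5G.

Double-and-add on 5 = (101)₂. Start with G = (6, 3) for the leading 1-bit.
double: tangent at (6, 3): λ = (3·6² + 9)/(2·3) ≡ 15/6. 6⁻¹ ≡ 3 (mod 17), so λ ≡ 15·3 ≡ 11.
  x = λ² - 6 - 6 = 121 - 12 ≡ 7; y = λ·(6 - 7) - 3 ≡ 3. → (7, 3)
double: tangent at (7, 3): λ = (3·7² + 9)/(2·3) ≡ 3/6. 6⁻¹ ≡ 3 (mod 17) since 6·3 = 18 ≡ 1, so λ ≡ 3·3 ≡ 9.
  x = λ² - 7 - 7 = 81 - 14 ≡ 16; y = λ·(7 - 16) - 3 ≡ 1. → (16, 1)
add G: (16, 1) + (6, 3). λ = (3 - 1)/(6 - 16) ≡ 2/7 mod 17. 7⁻¹ ≡ 5 (mod 17), so λ ≡ 10.
  x = λ² - 16 - 6 = 100 - 22 ≡ 10; y = λ·(16 - 10) - 1 ≡ 8. → (10, 8)

(10, 8)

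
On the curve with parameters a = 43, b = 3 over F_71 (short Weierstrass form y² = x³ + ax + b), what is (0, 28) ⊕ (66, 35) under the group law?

(24, 34)

(0, 28) + (66, 35). λ = (35 - 28)/(66 - 0) ≡ 7/66 mod 71. 66⁻¹ ≡ 14 (mod 71), so λ ≡ 27.
  x = λ² - 0 - 66 = 729 - 66 ≡ 24; y = λ·(0 - 24) - 28 ≡ 34. → (24, 34)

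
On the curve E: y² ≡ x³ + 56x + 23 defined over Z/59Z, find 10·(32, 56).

Write Q = (32, 56).
Double-and-add on 10 = (1010)₂. Start with Q = (32, 56) for the leading 1-bit.
double: tangent at (32, 56): λ = (3·32² + 56)/(2·56) ≡ 1/53. 53⁻¹ ≡ 49 (mod 59) since 53·49 = 2597 ≡ 1, so λ ≡ 1·49 ≡ 49.
  x = λ² - 32 - 32 = 2401 - 64 ≡ 36; y = λ·(32 - 36) - 56 ≡ 43. → (36, 43)
double: tangent at (36, 43): λ = (3·36² + 56)/(2·43) ≡ 50/27. 27⁻¹ ≡ 35 (mod 59), so λ ≡ 50·35 ≡ 39.
  x = λ² - 36 - 36 = 1521 - 72 ≡ 33; y = λ·(36 - 33) - 43 ≡ 15. → (33, 15)
add Q: (33, 15) + (32, 56). λ = (56 - 15)/(32 - 33) ≡ 41/58 mod 59. 58⁻¹ ≡ 58 (mod 59) since 58·58 = 3364 ≡ 1, so λ ≡ 18.
  x = λ² - 33 - 32 = 324 - 65 ≡ 23; y = λ·(33 - 23) - 15 ≡ 47. → (23, 47)
double: tangent at (23, 47): λ = (3·23² + 56)/(2·47) ≡ 50/35. 35⁻¹ ≡ 27 (mod 59), so λ ≡ 50·27 ≡ 52.
  x = λ² - 23 - 23 = 2704 - 46 ≡ 3; y = λ·(23 - 3) - 47 ≡ 49. → (3, 49)

(3, 49)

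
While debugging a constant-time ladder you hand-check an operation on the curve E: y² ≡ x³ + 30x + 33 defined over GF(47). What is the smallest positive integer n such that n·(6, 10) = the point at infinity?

3

2P: tangent at (6, 10): λ = (3·6² + 30)/(2·10) ≡ 44/20. 20⁻¹ ≡ 40 (mod 47) since 20·40 = 800 ≡ 1, so λ ≡ 44·40 ≡ 21.
  x = λ² - 6 - 6 = 441 - 12 ≡ 6; y = λ·(6 - 6) - 10 ≡ 37. → (6, 37)
3P: (6, 37) + (6, 10): same x and y₁ ≡ -y₂, so the sum is the point at infinity.
3P = the point at infinity, so the order is 3.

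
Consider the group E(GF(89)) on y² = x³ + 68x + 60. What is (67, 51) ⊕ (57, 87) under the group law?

(10, 82)

(67, 51) + (57, 87). λ = (87 - 51)/(57 - 67) ≡ 36/79 mod 89. 79⁻¹ ≡ 80 (mod 89), so λ ≡ 32.
  x = λ² - 67 - 57 = 1024 - 124 ≡ 10; y = λ·(67 - 10) - 51 ≡ 82. → (10, 82)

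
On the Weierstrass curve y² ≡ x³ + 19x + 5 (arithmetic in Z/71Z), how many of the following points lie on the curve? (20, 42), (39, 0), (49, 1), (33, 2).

1

(20, 42): 42² ≡ 60, rhs ≡ 7 → off.
(39, 0): 0² ≡ 0, rhs ≡ 70 → off.
(49, 1): 1² ≡ 1, rhs ≡ 15 → off.
(33, 2): 2² ≡ 4, rhs ≡ 4 → on.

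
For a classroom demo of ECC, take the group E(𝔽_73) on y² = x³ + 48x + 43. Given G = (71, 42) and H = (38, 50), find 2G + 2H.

First 2G:
Repeated addition: build up to 2G.
2G: tangent at (71, 42): λ = (3·71² + 48)/(2·42) ≡ 60/11. 11⁻¹ ≡ 20 (mod 73), so λ ≡ 60·20 ≡ 32.
  x = λ² - 71 - 71 = 1024 - 142 ≡ 6; y = λ·(71 - 6) - 42 ≡ 67. → (6, 67)
2G = (6, 67).
Next 2H:
Repeated addition: build up to 2H.
2H: tangent at (38, 50): λ = (3·38² + 48)/(2·50) ≡ 0/27. 27⁻¹ ≡ 46 (mod 73) since 27·46 = 1242 ≡ 1, so λ ≡ 0·46 ≡ 0.
  x = λ² - 38 - 38 = 0 - 76 ≡ 70; y = λ·(38 - 70) - 50 ≡ 23. → (70, 23)
2H = (70, 23).
Finally 2G + 2H:
(6, 67) + (70, 23). λ = (23 - 67)/(70 - 6) ≡ 29/64 mod 73. 64⁻¹ ≡ 8 (mod 73), so λ ≡ 13.
  x = λ² - 6 - 70 = 169 - 76 ≡ 20; y = λ·(6 - 20) - 67 ≡ 43. → (20, 43)

(20, 43)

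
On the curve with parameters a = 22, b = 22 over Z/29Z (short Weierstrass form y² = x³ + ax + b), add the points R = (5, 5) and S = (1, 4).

(14, 0)

(5, 5) + (1, 4). λ = (4 - 5)/(1 - 5) ≡ 28/25 mod 29. 25⁻¹ ≡ 7 (mod 29), so λ ≡ 22.
  x = λ² - 5 - 1 = 484 - 6 ≡ 14; y = λ·(5 - 14) - 5 ≡ 0. → (14, 0)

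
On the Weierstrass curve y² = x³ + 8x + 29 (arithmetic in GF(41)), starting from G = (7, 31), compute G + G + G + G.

Double-and-add on 4 = (100)₂. Start with G = (7, 31) for the leading 1-bit.
double: tangent at (7, 31): λ = (3·7² + 8)/(2·31) ≡ 32/21. 21⁻¹ ≡ 2 (mod 41) since 21·2 = 42 ≡ 1, so λ ≡ 32·2 ≡ 23.
  x = λ² - 7 - 7 = 529 - 14 ≡ 23; y = λ·(7 - 23) - 31 ≡ 11. → (23, 11)
double: tangent at (23, 11): λ = (3·23² + 8)/(2·11) ≡ 37/22. 22⁻¹ ≡ 28 (mod 41), so λ ≡ 37·28 ≡ 11.
  x = λ² - 23 - 23 = 121 - 46 ≡ 34; y = λ·(23 - 34) - 11 ≡ 32. → (34, 32)

(34, 32)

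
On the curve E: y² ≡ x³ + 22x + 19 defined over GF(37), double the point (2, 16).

tangent at (2, 16): λ = (3·2² + 22)/(2·16) ≡ 34/32. 32⁻¹ ≡ 22 (mod 37) since 32·22 = 704 ≡ 1, so λ ≡ 34·22 ≡ 8.
  x = λ² - 2 - 2 = 64 - 4 ≡ 23; y = λ·(2 - 23) - 16 ≡ 1. → (23, 1)

(23, 1)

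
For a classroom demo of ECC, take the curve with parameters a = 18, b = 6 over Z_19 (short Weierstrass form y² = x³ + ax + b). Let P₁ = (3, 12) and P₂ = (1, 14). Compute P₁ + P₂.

(3, 12) + (1, 14). λ = (14 - 12)/(1 - 3) ≡ 2/17 mod 19. 17⁻¹ ≡ 9 (mod 19) since 17·9 = 153 ≡ 1, so λ ≡ 18.
  x = λ² - 3 - 1 = 324 - 4 ≡ 16; y = λ·(3 - 16) - 12 ≡ 1. → (16, 1)

(16, 1)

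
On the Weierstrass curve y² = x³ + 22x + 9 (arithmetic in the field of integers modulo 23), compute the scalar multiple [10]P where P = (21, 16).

(13, 10)

Double-and-add on 10 = (1010)₂. Start with P = (21, 16) for the leading 1-bit.
double: tangent at (21, 16): λ = (3·21² + 22)/(2·16) ≡ 11/9. 9⁻¹ ≡ 18 (mod 23), so λ ≡ 11·18 ≡ 14.
  x = λ² - 21 - 21 = 196 - 42 ≡ 16; y = λ·(21 - 16) - 16 ≡ 8. → (16, 8)
double: tangent at (16, 8): λ = (3·16² + 22)/(2·8) ≡ 8/16. 16⁻¹ ≡ 13 (mod 23) since 16·13 = 208 ≡ 1, so λ ≡ 8·13 ≡ 12.
  x = λ² - 16 - 16 = 144 - 32 ≡ 20; y = λ·(16 - 20) - 8 ≡ 13. → (20, 13)
add P: (20, 13) + (21, 16). λ = (16 - 13)/(21 - 20) ≡ 3/1 mod 23. 1⁻¹ ≡ 1 (mod 23) since 1·1 = 1 ≡ 1, so λ ≡ 3.
  x = λ² - 20 - 21 = 9 - 41 ≡ 14; y = λ·(20 - 14) - 13 ≡ 5. → (14, 5)
double: tangent at (14, 5): λ = (3·14² + 22)/(2·5) ≡ 12/10. 10⁻¹ ≡ 7 (mod 23), so λ ≡ 12·7 ≡ 15.
  x = λ² - 14 - 14 = 225 - 28 ≡ 13; y = λ·(14 - 13) - 5 ≡ 10. → (13, 10)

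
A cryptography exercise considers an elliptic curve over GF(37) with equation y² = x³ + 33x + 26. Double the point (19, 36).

tangent at (19, 36): λ = (3·19² + 33)/(2·36) ≡ 6/35. 35⁻¹ ≡ 18 (mod 37), so λ ≡ 6·18 ≡ 34.
  x = λ² - 19 - 19 = 1156 - 38 ≡ 8; y = λ·(19 - 8) - 36 ≡ 5. → (8, 5)

(8, 5)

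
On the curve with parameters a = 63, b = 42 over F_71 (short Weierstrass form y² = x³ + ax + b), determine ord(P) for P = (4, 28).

2P: tangent at (4, 28): λ = (3·4² + 63)/(2·28) ≡ 40/56. 56⁻¹ ≡ 52 (mod 71), so λ ≡ 40·52 ≡ 21.
  x = λ² - 4 - 4 = 441 - 8 ≡ 7; y = λ·(4 - 7) - 28 ≡ 51. → (7, 51)
3P: (7, 51) + (4, 28). λ = (28 - 51)/(4 - 7) ≡ 48/68 mod 71. 68⁻¹ ≡ 47 (mod 71), so λ ≡ 55.
  x = λ² - 7 - 4 = 3025 - 11 ≡ 32; y = λ·(7 - 32) - 51 ≡ 65. → (32, 65)
4P: (32, 65) + (4, 28). λ = (28 - 65)/(4 - 32) ≡ 34/43 mod 71. 43⁻¹ ≡ 38 (mod 71), so λ ≡ 14.
  x = λ² - 32 - 4 = 196 - 36 ≡ 18; y = λ·(32 - 18) - 65 ≡ 60. → (18, 60)
5P: (18, 60) + (4, 28). λ = (28 - 60)/(4 - 18) ≡ 39/57 mod 71. 57⁻¹ ≡ 5 (mod 71), so λ ≡ 53.
  x = λ² - 18 - 4 = 2809 - 22 ≡ 18; y = λ·(18 - 18) - 60 ≡ 11. → (18, 11)
6P: (18, 11) + (4, 28). λ = (28 - 11)/(4 - 18) ≡ 17/57 mod 71. 57⁻¹ ≡ 5 (mod 71), so λ ≡ 14.
  x = λ² - 18 - 4 = 196 - 22 ≡ 32; y = λ·(18 - 32) - 11 ≡ 6. → (32, 6)
7P: (32, 6) + (4, 28). λ = (28 - 6)/(4 - 32) ≡ 22/43 mod 71. 43⁻¹ ≡ 38 (mod 71), so λ ≡ 55.
  x = λ² - 32 - 4 = 3025 - 36 ≡ 7; y = λ·(32 - 7) - 6 ≡ 20. → (7, 20)
8P: (7, 20) + (4, 28). λ = (28 - 20)/(4 - 7) ≡ 8/68 mod 71. 68⁻¹ ≡ 47 (mod 71), so λ ≡ 21.
  x = λ² - 7 - 4 = 441 - 11 ≡ 4; y = λ·(7 - 4) - 20 ≡ 43. → (4, 43)
9P: (4, 43) + (4, 28): same x and y₁ ≡ -y₂, so the sum is 𝒪.
9P = 𝒪, so the order is 9.

9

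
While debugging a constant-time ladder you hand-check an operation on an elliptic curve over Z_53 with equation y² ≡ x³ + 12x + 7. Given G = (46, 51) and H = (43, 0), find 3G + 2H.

First 3G:
Repeated addition: build up to 3G.
2G: tangent at (46, 51): λ = (3·46² + 12)/(2·51) ≡ 0/49. 49⁻¹ ≡ 13 (mod 53), so λ ≡ 0·13 ≡ 0.
  x = λ² - 46 - 46 = 0 - 92 ≡ 14; y = λ·(46 - 14) - 51 ≡ 2. → (14, 2)
3G: (14, 2) + (46, 51). λ = (51 - 2)/(46 - 14) ≡ 49/32 mod 53. 32⁻¹ ≡ 5 (mod 53) since 32·5 = 160 ≡ 1, so λ ≡ 33.
  x = λ² - 14 - 46 = 1089 - 60 ≡ 22; y = λ·(14 - 22) - 2 ≡ 52. → (22, 52)
3G = (22, 52).
Next 2H:
Repeated addition: build up to 2H.
2H: (43, 0) + (43, 0): same x and y₁ ≡ -y₂, so the sum is O.
2H = O.
Finally 3G + 2H:
(22, 52) + O = (22, 52) (identity).

(22, 52)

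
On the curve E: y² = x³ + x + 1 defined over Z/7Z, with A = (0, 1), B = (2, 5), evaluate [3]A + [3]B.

First 3A:
Repeated addition: build up to 3A.
2A: tangent at (0, 1): λ = (3·0² + 1)/(2·1) ≡ 1/2. 2⁻¹ ≡ 4 (mod 7), so λ ≡ 1·4 ≡ 4.
  x = λ² - 0 - 0 = 16 - 0 ≡ 2; y = λ·(0 - 2) - 1 ≡ 5. → (2, 5)
3A: (2, 5) + (0, 1). λ = (1 - 5)/(0 - 2) ≡ 3/5 mod 7. 5⁻¹ ≡ 3 (mod 7), so λ ≡ 2.
  x = λ² - 2 - 0 = 4 - 2 ≡ 2; y = λ·(2 - 2) - 5 ≡ 2. → (2, 2)
3A = (2, 2).
Next 3B:
Repeated addition: build up to 3B.
2B: tangent at (2, 5): λ = (3·2² + 1)/(2·5) ≡ 6/3. 3⁻¹ ≡ 5 (mod 7), so λ ≡ 6·5 ≡ 2.
  x = λ² - 2 - 2 = 4 - 4 ≡ 0; y = λ·(2 - 0) - 5 ≡ 6. → (0, 6)
3B: (0, 6) + (2, 5). λ = (5 - 6)/(2 - 0) ≡ 6/2 mod 7. 2⁻¹ ≡ 4 (mod 7) since 2·4 = 8 ≡ 1, so λ ≡ 3.
  x = λ² - 0 - 2 = 9 - 2 ≡ 0; y = λ·(0 - 0) - 6 ≡ 1. → (0, 1)
3B = (0, 1).
Finally 3A + 3B:
(2, 2) + (0, 1). λ = (1 - 2)/(0 - 2) ≡ 6/5 mod 7. 5⁻¹ ≡ 3 (mod 7) since 5·3 = 15 ≡ 1, so λ ≡ 4.
  x = λ² - 2 - 0 = 16 - 2 ≡ 0; y = λ·(2 - 0) - 2 ≡ 6. → (0, 6)

(0, 6)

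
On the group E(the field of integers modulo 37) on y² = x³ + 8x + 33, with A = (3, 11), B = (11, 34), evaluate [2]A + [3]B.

(10, 15)

First 2A:
Repeated addition: build up to 2A.
2A: tangent at (3, 11): λ = (3·3² + 8)/(2·11) ≡ 35/22. 22⁻¹ ≡ 32 (mod 37) since 22·32 = 704 ≡ 1, so λ ≡ 35·32 ≡ 10.
  x = λ² - 3 - 3 = 100 - 6 ≡ 20; y = λ·(3 - 20) - 11 ≡ 4. → (20, 4)
2A = (20, 4).
Next 3B:
Repeated addition: build up to 3B.
2B: tangent at (11, 34): λ = (3·11² + 8)/(2·34) ≡ 1/31. 31⁻¹ ≡ 6 (mod 37), so λ ≡ 1·6 ≡ 6.
  x = λ² - 11 - 11 = 36 - 22 ≡ 14; y = λ·(11 - 14) - 34 ≡ 22. → (14, 22)
3B: (14, 22) + (11, 34). λ = (34 - 22)/(11 - 14) ≡ 12/34 mod 37. 34⁻¹ ≡ 12 (mod 37) since 34·12 = 408 ≡ 1, so λ ≡ 33.
  x = λ² - 14 - 11 = 1089 - 25 ≡ 28; y = λ·(14 - 28) - 22 ≡ 34. → (28, 34)
3B = (28, 34).
Finally 2A + 3B:
(20, 4) + (28, 34). λ = (34 - 4)/(28 - 20) ≡ 30/8 mod 37. 8⁻¹ ≡ 14 (mod 37), so λ ≡ 13.
  x = λ² - 20 - 28 = 169 - 48 ≡ 10; y = λ·(20 - 10) - 4 ≡ 15. → (10, 15)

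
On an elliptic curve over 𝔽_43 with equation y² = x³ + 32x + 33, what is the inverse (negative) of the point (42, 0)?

(42, 0)

-(42, 0) = (42, -0 mod 43) = (42, 0).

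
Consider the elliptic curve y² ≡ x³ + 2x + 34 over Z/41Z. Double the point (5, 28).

(22, 5)

tangent at (5, 28): λ = (3·5² + 2)/(2·28) ≡ 36/15. 15⁻¹ ≡ 11 (mod 41), so λ ≡ 36·11 ≡ 27.
  x = λ² - 5 - 5 = 729 - 10 ≡ 22; y = λ·(5 - 22) - 28 ≡ 5. → (22, 5)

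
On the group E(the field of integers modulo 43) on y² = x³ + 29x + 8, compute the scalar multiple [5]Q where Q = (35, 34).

(16, 15)

Double-and-add on 5 = (101)₂. Start with Q = (35, 34) for the leading 1-bit.
double: tangent at (35, 34): λ = (3·35² + 29)/(2·34) ≡ 6/25. 25⁻¹ ≡ 31 (mod 43), so λ ≡ 6·31 ≡ 14.
  x = λ² - 35 - 35 = 196 - 70 ≡ 40; y = λ·(35 - 40) - 34 ≡ 25. → (40, 25)
double: tangent at (40, 25): λ = (3·40² + 29)/(2·25) ≡ 13/7. 7⁻¹ ≡ 37 (mod 43) since 7·37 = 259 ≡ 1, so λ ≡ 13·37 ≡ 8.
  x = λ² - 40 - 40 = 64 - 80 ≡ 27; y = λ·(40 - 27) - 25 ≡ 36. → (27, 36)
add Q: (27, 36) + (35, 34). λ = (34 - 36)/(35 - 27) ≡ 41/8 mod 43. 8⁻¹ ≡ 27 (mod 43) since 8·27 = 216 ≡ 1, so λ ≡ 32.
  x = λ² - 27 - 35 = 1024 - 62 ≡ 16; y = λ·(27 - 16) - 36 ≡ 15. → (16, 15)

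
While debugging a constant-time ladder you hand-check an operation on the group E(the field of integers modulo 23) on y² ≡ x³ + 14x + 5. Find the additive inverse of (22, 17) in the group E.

(22, 6)

-(22, 17) = (22, -17 mod 23) = (22, 6).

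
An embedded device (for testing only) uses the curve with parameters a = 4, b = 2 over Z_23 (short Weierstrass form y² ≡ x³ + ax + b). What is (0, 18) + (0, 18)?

tangent at (0, 18): λ = (3·0² + 4)/(2·18) ≡ 4/13. 13⁻¹ ≡ 16 (mod 23) since 13·16 = 208 ≡ 1, so λ ≡ 4·16 ≡ 18.
  x = λ² - 0 - 0 = 324 - 0 ≡ 2; y = λ·(0 - 2) - 18 ≡ 15. → (2, 15)

(2, 15)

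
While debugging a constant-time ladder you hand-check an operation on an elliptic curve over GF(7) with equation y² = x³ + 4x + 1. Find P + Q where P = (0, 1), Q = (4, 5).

(0, 1) + (4, 5). λ = (5 - 1)/(4 - 0) ≡ 4/4 mod 7. 4⁻¹ ≡ 2 (mod 7) since 4·2 = 8 ≡ 1, so λ ≡ 1.
  x = λ² - 0 - 4 = 1 - 4 ≡ 4; y = λ·(0 - 4) - 1 ≡ 2. → (4, 2)

(4, 2)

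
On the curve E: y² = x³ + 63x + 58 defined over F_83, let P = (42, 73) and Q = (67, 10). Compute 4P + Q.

(72, 62)

First 4P:
Double-and-add on 4 = (100)₂. Start with P = (42, 73) for the leading 1-bit.
double: tangent at (42, 73): λ = (3·42² + 63)/(2·73) ≡ 43/63. 63⁻¹ ≡ 29 (mod 83), so λ ≡ 43·29 ≡ 2.
  x = λ² - 42 - 42 = 4 - 84 ≡ 3; y = λ·(42 - 3) - 73 ≡ 5. → (3, 5)
double: tangent at (3, 5): λ = (3·3² + 63)/(2·5) ≡ 7/10. 10⁻¹ ≡ 25 (mod 83), so λ ≡ 7·25 ≡ 9.
  x = λ² - 3 - 3 = 81 - 6 ≡ 75; y = λ·(3 - 75) - 5 ≡ 11. → (75, 11)
4P = (75, 11).
Finally 4P + Q:
(75, 11) + (67, 10). λ = (10 - 11)/(67 - 75) ≡ 82/75 mod 83. 75⁻¹ ≡ 31 (mod 83), so λ ≡ 52.
  x = λ² - 75 - 67 = 2704 - 142 ≡ 72; y = λ·(75 - 72) - 11 ≡ 62. → (72, 62)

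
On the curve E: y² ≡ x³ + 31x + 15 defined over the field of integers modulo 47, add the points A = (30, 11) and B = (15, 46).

(30, 11) + (15, 46). λ = (46 - 11)/(15 - 30) ≡ 35/32 mod 47. 32⁻¹ ≡ 25 (mod 47), so λ ≡ 29.
  x = λ² - 30 - 15 = 841 - 45 ≡ 44; y = λ·(30 - 44) - 11 ≡ 6. → (44, 6)

(44, 6)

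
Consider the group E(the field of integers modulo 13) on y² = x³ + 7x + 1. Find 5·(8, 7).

(6, 5)

Write G = (8, 7).
Repeated addition: build up to 5G.
2G: tangent at (8, 7): λ = (3·8² + 7)/(2·7) ≡ 4/1. 1⁻¹ ≡ 1 (mod 13), so λ ≡ 4·1 ≡ 4.
  x = λ² - 8 - 8 = 16 - 16 ≡ 0; y = λ·(8 - 0) - 7 ≡ 12. → (0, 12)
3G: (0, 12) + (8, 7). λ = (7 - 12)/(8 - 0) ≡ 8/8 mod 13. 8⁻¹ ≡ 5 (mod 13), so λ ≡ 1.
  x = λ² - 0 - 8 = 1 - 8 ≡ 6; y = λ·(0 - 6) - 12 ≡ 8. → (6, 8)
4G: (6, 8) + (8, 7). λ = (7 - 8)/(8 - 6) ≡ 12/2 mod 13. 2⁻¹ ≡ 7 (mod 13) since 2·7 = 14 ≡ 1, so λ ≡ 6.
  x = λ² - 6 - 8 = 36 - 14 ≡ 9; y = λ·(6 - 9) - 8 ≡ 0. → (9, 0)
5G: (9, 0) + (8, 7). λ = (7 - 0)/(8 - 9) ≡ 7/12 mod 13. 12⁻¹ ≡ 12 (mod 13) since 12·12 = 144 ≡ 1, so λ ≡ 6.
  x = λ² - 9 - 8 = 36 - 17 ≡ 6; y = λ·(9 - 6) - 0 ≡ 5. → (6, 5)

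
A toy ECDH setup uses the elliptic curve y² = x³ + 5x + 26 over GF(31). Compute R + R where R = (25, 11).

tangent at (25, 11): λ = (3·25² + 5)/(2·11) ≡ 20/22. 22⁻¹ ≡ 24 (mod 31), so λ ≡ 20·24 ≡ 15.
  x = λ² - 25 - 25 = 225 - 50 ≡ 20; y = λ·(25 - 20) - 11 ≡ 2. → (20, 2)

(20, 2)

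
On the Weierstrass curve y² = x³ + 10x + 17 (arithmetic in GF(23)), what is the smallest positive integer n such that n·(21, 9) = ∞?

2P: tangent at (21, 9): λ = (3·21² + 10)/(2·9) ≡ 22/18. 18⁻¹ ≡ 9 (mod 23) since 18·9 = 162 ≡ 1, so λ ≡ 22·9 ≡ 14.
  x = λ² - 21 - 21 = 196 - 42 ≡ 16; y = λ·(21 - 16) - 9 ≡ 15. → (16, 15)
3P: (16, 15) + (21, 9). λ = (9 - 15)/(21 - 16) ≡ 17/5 mod 23. 5⁻¹ ≡ 14 (mod 23), so λ ≡ 8.
  x = λ² - 16 - 21 = 64 - 37 ≡ 4; y = λ·(16 - 4) - 15 ≡ 12. → (4, 12)
4P: (4, 12) + (21, 9). λ = (9 - 12)/(21 - 4) ≡ 20/17 mod 23. 17⁻¹ ≡ 19 (mod 23) since 17·19 = 323 ≡ 1, so λ ≡ 12.
  x = λ² - 4 - 21 = 144 - 25 ≡ 4; y = λ·(4 - 4) - 12 ≡ 11. → (4, 11)
5P: (4, 11) + (21, 9). λ = (9 - 11)/(21 - 4) ≡ 21/17 mod 23. 17⁻¹ ≡ 19 (mod 23), so λ ≡ 8.
  x = λ² - 4 - 21 = 64 - 25 ≡ 16; y = λ·(4 - 16) - 11 ≡ 8. → (16, 8)
6P: (16, 8) + (21, 9). λ = (9 - 8)/(21 - 16) ≡ 1/5 mod 23. 5⁻¹ ≡ 14 (mod 23), so λ ≡ 14.
  x = λ² - 16 - 21 = 196 - 37 ≡ 21; y = λ·(16 - 21) - 8 ≡ 14. → (21, 14)
7P: (21, 14) + (21, 9): same x and y₁ ≡ -y₂, so the sum is ∞.
7P = ∞, so the order is 7.

7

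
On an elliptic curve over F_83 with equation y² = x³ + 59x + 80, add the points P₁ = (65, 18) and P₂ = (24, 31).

(6, 22)

(65, 18) + (24, 31). λ = (31 - 18)/(24 - 65) ≡ 13/42 mod 83. 42⁻¹ ≡ 2 (mod 83), so λ ≡ 26.
  x = λ² - 65 - 24 = 676 - 89 ≡ 6; y = λ·(65 - 6) - 18 ≡ 22. → (6, 22)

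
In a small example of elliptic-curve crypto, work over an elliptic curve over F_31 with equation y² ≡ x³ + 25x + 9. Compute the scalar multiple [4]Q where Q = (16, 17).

(1, 29)

Double-and-add on 4 = (100)₂. Start with Q = (16, 17) for the leading 1-bit.
double: tangent at (16, 17): λ = (3·16² + 25)/(2·17) ≡ 18/3. 3⁻¹ ≡ 21 (mod 31) since 3·21 = 63 ≡ 1, so λ ≡ 18·21 ≡ 6.
  x = λ² - 16 - 16 = 36 - 32 ≡ 4; y = λ·(16 - 4) - 17 ≡ 24. → (4, 24)
double: tangent at (4, 24): λ = (3·4² + 25)/(2·24) ≡ 11/17. 17⁻¹ ≡ 11 (mod 31), so λ ≡ 11·11 ≡ 28.
  x = λ² - 4 - 4 = 784 - 8 ≡ 1; y = λ·(4 - 1) - 24 ≡ 29. → (1, 29)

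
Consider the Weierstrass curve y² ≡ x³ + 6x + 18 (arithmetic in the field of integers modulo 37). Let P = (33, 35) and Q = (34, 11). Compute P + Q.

(28, 30)

(33, 35) + (34, 11). λ = (11 - 35)/(34 - 33) ≡ 13/1 mod 37. 1⁻¹ ≡ 1 (mod 37), so λ ≡ 13.
  x = λ² - 33 - 34 = 169 - 67 ≡ 28; y = λ·(33 - 28) - 35 ≡ 30. → (28, 30)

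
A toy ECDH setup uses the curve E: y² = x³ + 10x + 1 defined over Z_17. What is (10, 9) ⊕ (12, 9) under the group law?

(10, 9) + (12, 9). λ = (9 - 9)/(12 - 10) ≡ 0/2 mod 17. 2⁻¹ ≡ 9 (mod 17), so λ ≡ 0.
  x = λ² - 10 - 12 = 0 - 22 ≡ 12; y = λ·(10 - 12) - 9 ≡ 8. → (12, 8)

(12, 8)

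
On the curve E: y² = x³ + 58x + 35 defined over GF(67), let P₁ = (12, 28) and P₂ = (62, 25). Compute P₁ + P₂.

(3, 13)

(12, 28) + (62, 25). λ = (25 - 28)/(62 - 12) ≡ 64/50 mod 67. 50⁻¹ ≡ 63 (mod 67), so λ ≡ 12.
  x = λ² - 12 - 62 = 144 - 74 ≡ 3; y = λ·(12 - 3) - 28 ≡ 13. → (3, 13)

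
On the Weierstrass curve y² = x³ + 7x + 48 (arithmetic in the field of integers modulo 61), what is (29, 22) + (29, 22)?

tangent at (29, 22): λ = (3·29² + 7)/(2·22) ≡ 29/44. 44⁻¹ ≡ 43 (mod 61), so λ ≡ 29·43 ≡ 27.
  x = λ² - 29 - 29 = 729 - 58 ≡ 0; y = λ·(29 - 0) - 22 ≡ 29. → (0, 29)

(0, 29)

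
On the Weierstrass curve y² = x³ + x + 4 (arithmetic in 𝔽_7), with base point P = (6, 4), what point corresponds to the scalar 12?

Repeated addition: build up to 12P.
2P: tangent at (6, 4): λ = (3·6² + 1)/(2·4) ≡ 4/1. 1⁻¹ ≡ 1 (mod 7), so λ ≡ 4·1 ≡ 4.
  x = λ² - 6 - 6 = 16 - 12 ≡ 4; y = λ·(6 - 4) - 4 ≡ 4. → (4, 4)
3P: (4, 4) + (6, 4). λ = (4 - 4)/(6 - 4) ≡ 0/2 mod 7. 2⁻¹ ≡ 4 (mod 7), so λ ≡ 0.
  x = λ² - 4 - 6 = 0 - 10 ≡ 4; y = λ·(4 - 4) - 4 ≡ 3. → (4, 3)
4P: (4, 3) + (6, 4). λ = (4 - 3)/(6 - 4) ≡ 1/2 mod 7. 2⁻¹ ≡ 4 (mod 7), so λ ≡ 4.
  x = λ² - 4 - 6 = 16 - 10 ≡ 6; y = λ·(4 - 6) - 3 ≡ 3. → (6, 3)
5P: (6, 3) + (6, 4): same x and y₁ ≡ -y₂, so the sum is O.
6P: O + (6, 4) = (6, 4) (identity).
7P: tangent at (6, 4): λ = (3·6² + 1)/(2·4) ≡ 4/1. 1⁻¹ ≡ 1 (mod 7), so λ ≡ 4·1 ≡ 4.
  x = λ² - 6 - 6 = 16 - 12 ≡ 4; y = λ·(6 - 4) - 4 ≡ 4. → (4, 4)
8P: (4, 4) + (6, 4). λ = (4 - 4)/(6 - 4) ≡ 0/2 mod 7. 2⁻¹ ≡ 4 (mod 7), so λ ≡ 0.
  x = λ² - 4 - 6 = 0 - 10 ≡ 4; y = λ·(4 - 4) - 4 ≡ 3. → (4, 3)
9P: (4, 3) + (6, 4). λ = (4 - 3)/(6 - 4) ≡ 1/2 mod 7. 2⁻¹ ≡ 4 (mod 7) since 2·4 = 8 ≡ 1, so λ ≡ 4.
  x = λ² - 4 - 6 = 16 - 10 ≡ 6; y = λ·(4 - 6) - 3 ≡ 3. → (6, 3)
10P: (6, 3) + (6, 4): same x and y₁ ≡ -y₂, so the sum is O.
11P: O + (6, 4) = (6, 4) (identity).
12P: tangent at (6, 4): λ = (3·6² + 1)/(2·4) ≡ 4/1. 1⁻¹ ≡ 1 (mod 7), so λ ≡ 4·1 ≡ 4.
  x = λ² - 6 - 6 = 16 - 12 ≡ 4; y = λ·(6 - 4) - 4 ≡ 4. → (4, 4)

(4, 4)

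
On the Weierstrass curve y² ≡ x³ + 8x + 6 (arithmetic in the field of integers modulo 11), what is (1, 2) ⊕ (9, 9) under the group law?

(4, 5)

(1, 2) + (9, 9). λ = (9 - 2)/(9 - 1) ≡ 7/8 mod 11. 8⁻¹ ≡ 7 (mod 11) since 8·7 = 56 ≡ 1, so λ ≡ 5.
  x = λ² - 1 - 9 = 25 - 10 ≡ 4; y = λ·(1 - 4) - 2 ≡ 5. → (4, 5)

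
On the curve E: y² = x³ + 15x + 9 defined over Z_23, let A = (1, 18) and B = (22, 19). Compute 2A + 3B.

First 2A:
Repeated addition: build up to 2A.
2A: tangent at (1, 18): λ = (3·1² + 15)/(2·18) ≡ 18/13. 13⁻¹ ≡ 16 (mod 23), so λ ≡ 18·16 ≡ 12.
  x = λ² - 1 - 1 = 144 - 2 ≡ 4; y = λ·(1 - 4) - 18 ≡ 15. → (4, 15)
2A = (4, 15).
Next 3B:
Repeated addition: build up to 3B.
2B: tangent at (22, 19): λ = (3·22² + 15)/(2·19) ≡ 18/15. 15⁻¹ ≡ 20 (mod 23) since 15·20 = 300 ≡ 1, so λ ≡ 18·20 ≡ 15.
  x = λ² - 22 - 22 = 225 - 44 ≡ 20; y = λ·(22 - 20) - 19 ≡ 11. → (20, 11)
3B: (20, 11) + (22, 19). λ = (19 - 11)/(22 - 20) ≡ 8/2 mod 23. 2⁻¹ ≡ 12 (mod 23) since 2·12 = 24 ≡ 1, so λ ≡ 4.
  x = λ² - 20 - 22 = 16 - 42 ≡ 20; y = λ·(20 - 20) - 11 ≡ 12. → (20, 12)
3B = (20, 12).
Finally 2A + 3B:
(4, 15) + (20, 12). λ = (12 - 15)/(20 - 4) ≡ 20/16 mod 23. 16⁻¹ ≡ 13 (mod 23), so λ ≡ 7.
  x = λ² - 4 - 20 = 49 - 24 ≡ 2; y = λ·(4 - 2) - 15 ≡ 22. → (2, 22)

(2, 22)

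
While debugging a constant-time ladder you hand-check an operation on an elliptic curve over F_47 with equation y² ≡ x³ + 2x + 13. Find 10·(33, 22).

(39, 7)

Write G = (33, 22).
Repeated addition: build up to 10G.
2G: tangent at (33, 22): λ = (3·33² + 2)/(2·22) ≡ 26/44. 44⁻¹ ≡ 31 (mod 47) since 44·31 = 1364 ≡ 1, so λ ≡ 26·31 ≡ 7.
  x = λ² - 33 - 33 = 49 - 66 ≡ 30; y = λ·(33 - 30) - 22 ≡ 46. → (30, 46)
3G: (30, 46) + (33, 22). λ = (22 - 46)/(33 - 30) ≡ 23/3 mod 47. 3⁻¹ ≡ 16 (mod 47) since 3·16 = 48 ≡ 1, so λ ≡ 39.
  x = λ² - 30 - 33 = 1521 - 63 ≡ 1; y = λ·(30 - 1) - 46 ≡ 4. → (1, 4)
4G: (1, 4) + (33, 22). λ = (22 - 4)/(33 - 1) ≡ 18/32 mod 47. 32⁻¹ ≡ 25 (mod 47), so λ ≡ 27.
  x = λ² - 1 - 33 = 729 - 34 ≡ 37; y = λ·(1 - 37) - 4 ≡ 11. → (37, 11)
5G: (37, 11) + (33, 22). λ = (22 - 11)/(33 - 37) ≡ 11/43 mod 47. 43⁻¹ ≡ 35 (mod 47) since 43·35 = 1505 ≡ 1, so λ ≡ 9.
  x = λ² - 37 - 33 = 81 - 70 ≡ 11; y = λ·(37 - 11) - 11 ≡ 35. → (11, 35)
6G: (11, 35) + (33, 22). λ = (22 - 35)/(33 - 11) ≡ 34/22 mod 47. 22⁻¹ ≡ 15 (mod 47) since 22·15 = 330 ≡ 1, so λ ≡ 40.
  x = λ² - 11 - 33 = 1600 - 44 ≡ 5; y = λ·(11 - 5) - 35 ≡ 17. → (5, 17)
7G: (5, 17) + (33, 22). λ = (22 - 17)/(33 - 5) ≡ 5/28 mod 47. 28⁻¹ ≡ 42 (mod 47) since 28·42 = 1176 ≡ 1, so λ ≡ 22.
  x = λ² - 5 - 33 = 484 - 38 ≡ 23; y = λ·(5 - 23) - 17 ≡ 10. → (23, 10)
8G: (23, 10) + (33, 22). λ = (22 - 10)/(33 - 23) ≡ 12/10 mod 47. 10⁻¹ ≡ 33 (mod 47), so λ ≡ 20.
  x = λ² - 23 - 33 = 400 - 56 ≡ 15; y = λ·(23 - 15) - 10 ≡ 9. → (15, 9)
9G: (15, 9) + (33, 22). λ = (22 - 9)/(33 - 15) ≡ 13/18 mod 47. 18⁻¹ ≡ 34 (mod 47), so λ ≡ 19.
  x = λ² - 15 - 33 = 361 - 48 ≡ 31; y = λ·(15 - 31) - 9 ≡ 16. → (31, 16)
10G: (31, 16) + (33, 22). λ = (22 - 16)/(33 - 31) ≡ 6/2 mod 47. 2⁻¹ ≡ 24 (mod 47), so λ ≡ 3.
  x = λ² - 31 - 33 = 9 - 64 ≡ 39; y = λ·(31 - 39) - 16 ≡ 7. → (39, 7)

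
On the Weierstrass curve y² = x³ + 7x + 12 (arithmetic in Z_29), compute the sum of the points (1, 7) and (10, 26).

(11, 17)

(1, 7) + (10, 26). λ = (26 - 7)/(10 - 1) ≡ 19/9 mod 29. 9⁻¹ ≡ 13 (mod 29), so λ ≡ 15.
  x = λ² - 1 - 10 = 225 - 11 ≡ 11; y = λ·(1 - 11) - 7 ≡ 17. → (11, 17)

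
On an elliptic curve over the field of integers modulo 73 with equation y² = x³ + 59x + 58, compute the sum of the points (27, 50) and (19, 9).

(43, 14)

(27, 50) + (19, 9). λ = (9 - 50)/(19 - 27) ≡ 32/65 mod 73. 65⁻¹ ≡ 9 (mod 73), so λ ≡ 69.
  x = λ² - 27 - 19 = 4761 - 46 ≡ 43; y = λ·(27 - 43) - 50 ≡ 14. → (43, 14)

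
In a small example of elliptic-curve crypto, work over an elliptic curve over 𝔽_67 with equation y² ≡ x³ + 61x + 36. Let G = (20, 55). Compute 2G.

tangent at (20, 55): λ = (3·20² + 61)/(2·55) ≡ 55/43. 43⁻¹ ≡ 53 (mod 67), so λ ≡ 55·53 ≡ 34.
  x = λ² - 20 - 20 = 1156 - 40 ≡ 44; y = λ·(20 - 44) - 55 ≡ 0. → (44, 0)

(44, 0)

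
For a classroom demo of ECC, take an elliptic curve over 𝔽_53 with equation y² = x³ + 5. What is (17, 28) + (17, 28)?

(12, 39)

tangent at (17, 28): λ = (3·17² + 0)/(2·28) ≡ 19/3. 3⁻¹ ≡ 18 (mod 53) since 3·18 = 54 ≡ 1, so λ ≡ 19·18 ≡ 24.
  x = λ² - 17 - 17 = 576 - 34 ≡ 12; y = λ·(17 - 12) - 28 ≡ 39. → (12, 39)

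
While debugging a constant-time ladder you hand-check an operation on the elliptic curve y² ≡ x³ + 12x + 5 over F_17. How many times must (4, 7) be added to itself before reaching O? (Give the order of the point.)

7

2P: tangent at (4, 7): λ = (3·4² + 12)/(2·7) ≡ 9/14. 14⁻¹ ≡ 11 (mod 17), so λ ≡ 9·11 ≡ 14.
  x = λ² - 4 - 4 = 196 - 8 ≡ 1; y = λ·(4 - 1) - 7 ≡ 1. → (1, 1)
3P: (1, 1) + (4, 7). λ = (7 - 1)/(4 - 1) ≡ 6/3 mod 17. 3⁻¹ ≡ 6 (mod 17) since 3·6 = 18 ≡ 1, so λ ≡ 2.
  x = λ² - 1 - 4 = 4 - 5 ≡ 16; y = λ·(1 - 16) - 1 ≡ 3. → (16, 3)
4P: (16, 3) + (4, 7). λ = (7 - 3)/(4 - 16) ≡ 4/5 mod 17. 5⁻¹ ≡ 7 (mod 17), so λ ≡ 11.
  x = λ² - 16 - 4 = 121 - 20 ≡ 16; y = λ·(16 - 16) - 3 ≡ 14. → (16, 14)
5P: (16, 14) + (4, 7). λ = (7 - 14)/(4 - 16) ≡ 10/5 mod 17. 5⁻¹ ≡ 7 (mod 17), so λ ≡ 2.
  x = λ² - 16 - 4 = 4 - 20 ≡ 1; y = λ·(16 - 1) - 14 ≡ 16. → (1, 16)
6P: (1, 16) + (4, 7). λ = (7 - 16)/(4 - 1) ≡ 8/3 mod 17. 3⁻¹ ≡ 6 (mod 17), so λ ≡ 14.
  x = λ² - 1 - 4 = 196 - 5 ≡ 4; y = λ·(1 - 4) - 16 ≡ 10. → (4, 10)
7P: (4, 10) + (4, 7): same x and y₁ ≡ -y₂, so the sum is O.
7P = O, so the order is 7.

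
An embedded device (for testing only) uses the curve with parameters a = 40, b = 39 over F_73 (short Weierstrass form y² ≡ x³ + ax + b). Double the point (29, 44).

tangent at (29, 44): λ = (3·29² + 40)/(2·44) ≡ 8/15. 15⁻¹ ≡ 39 (mod 73), so λ ≡ 8·39 ≡ 20.
  x = λ² - 29 - 29 = 400 - 58 ≡ 50; y = λ·(29 - 50) - 44 ≡ 47. → (50, 47)

(50, 47)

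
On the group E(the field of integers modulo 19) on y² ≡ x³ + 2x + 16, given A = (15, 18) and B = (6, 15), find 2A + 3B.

(12, 1)

First 2A:
Repeated addition: build up to 2A.
2A: tangent at (15, 18): λ = (3·15² + 2)/(2·18) ≡ 12/17. 17⁻¹ ≡ 9 (mod 19), so λ ≡ 12·9 ≡ 13.
  x = λ² - 15 - 15 = 169 - 30 ≡ 6; y = λ·(15 - 6) - 18 ≡ 4. → (6, 4)
2A = (6, 4).
Next 3B:
Repeated addition: build up to 3B.
2B: tangent at (6, 15): λ = (3·6² + 2)/(2·15) ≡ 15/11. 11⁻¹ ≡ 7 (mod 19), so λ ≡ 15·7 ≡ 10.
  x = λ² - 6 - 6 = 100 - 12 ≡ 12; y = λ·(6 - 12) - 15 ≡ 1. → (12, 1)
3B: (12, 1) + (6, 15). λ = (15 - 1)/(6 - 12) ≡ 14/13 mod 19. 13⁻¹ ≡ 3 (mod 19) since 13·3 = 39 ≡ 1, so λ ≡ 4.
  x = λ² - 12 - 6 = 16 - 18 ≡ 17; y = λ·(12 - 17) - 1 ≡ 17. → (17, 17)
3B = (17, 17).
Finally 2A + 3B:
(6, 4) + (17, 17). λ = (17 - 4)/(17 - 6) ≡ 13/11 mod 19. 11⁻¹ ≡ 7 (mod 19), so λ ≡ 15.
  x = λ² - 6 - 17 = 225 - 23 ≡ 12; y = λ·(6 - 12) - 4 ≡ 1. → (12, 1)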